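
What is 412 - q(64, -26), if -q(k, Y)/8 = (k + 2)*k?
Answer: 34204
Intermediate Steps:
q(k, Y) = -8*k*(2 + k) (q(k, Y) = -8*(k + 2)*k = -8*(2 + k)*k = -8*k*(2 + k))
412 - q(64, -26) = 412 - (-8)*64*(2 + 64) = 412 - (-8)*64*66 = 412 - 1*(-33792) = 412 + 33792 = 34204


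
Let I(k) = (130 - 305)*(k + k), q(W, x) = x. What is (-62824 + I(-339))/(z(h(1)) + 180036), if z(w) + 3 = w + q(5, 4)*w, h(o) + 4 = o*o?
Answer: 27913/90009 ≈ 0.31011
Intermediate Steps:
h(o) = -4 + o**2 (h(o) = -4 + o*o = -4 + o**2)
z(w) = -3 + 5*w (z(w) = -3 + (w + 4*w) = -3 + 5*w)
I(k) = -350*k
(-62824 + I(-339))/(z(h(1)) + 180036) = (-62824 - 350*(-339))/((-3 + 5*(-4 + 1**2)) + 180036) = (-62824 + 118650)/((-3 + 5*(-4 + 1)) + 180036) = 55826/((-3 + 5*(-3)) + 180036) = 55826/((-3 - 15) + 180036) = 55826/(-18 + 180036) = 55826/180018 = 55826*(1/180018) = 27913/90009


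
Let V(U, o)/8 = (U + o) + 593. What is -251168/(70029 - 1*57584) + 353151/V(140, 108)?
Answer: 2705105891/83729960 ≈ 32.307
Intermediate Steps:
V(U, o) = 4744 + 8*U + 8*o (V(U, o) = 8*((U + o) + 593) = 8*(593 + U + o) = 4744 + 8*U + 8*o)
-251168/(70029 - 1*57584) + 353151/V(140, 108) = -251168/(70029 - 1*57584) + 353151/(4744 + 8*140 + 8*108) = -251168/(70029 - 57584) + 353151/(4744 + 1120 + 864) = -251168/12445 + 353151/6728 = 2705105891/83729960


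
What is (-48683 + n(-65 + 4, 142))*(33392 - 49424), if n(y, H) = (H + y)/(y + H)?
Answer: 780469824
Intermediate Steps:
n(y, H) = 1 (n(y, H) = (H + y)/(H + y) = 1)
(-48683 + n(-65 + 4, 142))*(33392 - 49424) = (-48683 + 1)*(33392 - 49424) = -48682*(-16032) = 780469824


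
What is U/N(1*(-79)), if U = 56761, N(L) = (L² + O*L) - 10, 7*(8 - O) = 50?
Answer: 397327/43143 ≈ 9.2095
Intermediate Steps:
O = 6/7 (O = 8 - ⅐*50 = 8 - 50/7 = 6/7 ≈ 0.85714)
N(L) = -10 + L² + 6*L/7 (N(L) = (L² + 6*L/7) - 10 = -10 + L² + 6*L/7)
U/N(1*(-79)) = 56761/(-10 + (1*(-79))² + 6*(1*(-79))/7) = 56761/(-10 + (-79)² + (6/7)*(-79)) = 56761/(-10 + 6241 - 474/7) = 56761/(43143/7) = 56761*(7/43143) = 397327/43143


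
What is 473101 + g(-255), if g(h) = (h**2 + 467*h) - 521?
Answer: 418520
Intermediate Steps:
g(h) = -521 + h**2 + 467*h
473101 + g(-255) = 473101 + (-521 + (-255)**2 + 467*(-255)) = 473101 + (-521 + 65025 - 119085) = 473101 - 54581 = 418520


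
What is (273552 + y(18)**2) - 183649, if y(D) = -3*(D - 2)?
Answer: 92207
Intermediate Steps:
y(D) = 6 - 3*D (y(D) = -3*(-2 + D) = 6 - 3*D)
(273552 + y(18)**2) - 183649 = (273552 + (6 - 3*18)**2) - 183649 = (273552 + (6 - 54)**2) - 183649 = (273552 + (-48)**2) - 183649 = (273552 + 2304) - 183649 = 275856 - 183649 = 92207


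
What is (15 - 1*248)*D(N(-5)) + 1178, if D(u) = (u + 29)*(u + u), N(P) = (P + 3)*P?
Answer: -180562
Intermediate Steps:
N(P) = P*(3 + P) (N(P) = (3 + P)*P = P*(3 + P))
D(u) = 2*u*(29 + u) (D(u) = (29 + u)*(2*u) = 2*u*(29 + u))
(15 - 1*248)*D(N(-5)) + 1178 = (15 - 1*248)*(2*(-5*(3 - 5))*(29 - 5*(3 - 5))) + 1178 = (15 - 248)*(2*(-5*(-2))*(29 - 5*(-2))) + 1178 = -466*10*(29 + 10) + 1178 = -466*10*39 + 1178 = -233*780 + 1178 = -181740 + 1178 = -180562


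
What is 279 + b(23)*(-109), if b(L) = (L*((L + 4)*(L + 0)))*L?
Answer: -35807202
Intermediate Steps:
b(L) = L³*(4 + L) (b(L) = (L*((4 + L)*L))*L = (L*(L*(4 + L)))*L = (L²*(4 + L))*L = L³*(4 + L))
279 + b(23)*(-109) = 279 + (23³*(4 + 23))*(-109) = 279 + (12167*27)*(-109) = 279 + 328509*(-109) = 279 - 35807481 = -35807202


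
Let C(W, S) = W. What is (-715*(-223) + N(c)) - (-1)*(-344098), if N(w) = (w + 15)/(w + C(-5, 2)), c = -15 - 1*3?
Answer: -4247016/23 ≈ -1.8465e+5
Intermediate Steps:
c = -18 (c = -15 - 3 = -18)
N(w) = (15 + w)/(-5 + w) (N(w) = (w + 15)/(w - 5) = (15 + w)/(-5 + w))
(-715*(-223) + N(c)) - (-1)*(-344098) = (-715*(-223) + (15 - 18)/(-5 - 18)) - (-1)*(-344098) = (159445 - 3/(-23)) - 1*344098 = (159445 - 1/23*(-3)) - 344098 = (159445 + 3/23) - 344098 = 3667238/23 - 344098 = -4247016/23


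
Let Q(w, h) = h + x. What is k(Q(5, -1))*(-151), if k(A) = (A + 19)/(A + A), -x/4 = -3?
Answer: -2265/11 ≈ -205.91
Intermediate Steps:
x = 12 (x = -4*(-3) = 12)
Q(w, h) = 12 + h (Q(w, h) = h + 12 = 12 + h)
k(A) = (19 + A)/(2*A) (k(A) = (19 + A)/((2*A)) = (19 + A)*(1/(2*A)) = (19 + A)/(2*A))
k(Q(5, -1))*(-151) = ((19 + (12 - 1))/(2*(12 - 1)))*(-151) = ((1/2)*(19 + 11)/11)*(-151) = ((1/2)*(1/11)*30)*(-151) = (15/11)*(-151) = -2265/11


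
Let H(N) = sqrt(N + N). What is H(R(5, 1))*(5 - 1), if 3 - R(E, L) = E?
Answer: 8*I ≈ 8.0*I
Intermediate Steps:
R(E, L) = 3 - E
H(N) = sqrt(2)*sqrt(N) (H(N) = sqrt(2*N) = sqrt(2)*sqrt(N))
H(R(5, 1))*(5 - 1) = (sqrt(2)*sqrt(3 - 1*5))*(5 - 1) = (sqrt(2)*sqrt(3 - 5))*4 = (sqrt(2)*sqrt(-2))*4 = (sqrt(2)*(I*sqrt(2)))*4 = (2*I)*4 = 8*I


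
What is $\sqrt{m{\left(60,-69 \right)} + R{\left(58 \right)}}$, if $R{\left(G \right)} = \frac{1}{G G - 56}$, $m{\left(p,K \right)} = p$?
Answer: $\frac{\sqrt{164143787}}{1654} \approx 7.746$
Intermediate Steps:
$R{\left(G \right)} = \frac{1}{-56 + G^{2}}$ ($R{\left(G \right)} = \frac{1}{G^{2} - 56} = \frac{1}{-56 + G^{2}}$)
$\sqrt{m{\left(60,-69 \right)} + R{\left(58 \right)}} = \sqrt{60 + \frac{1}{-56 + 58^{2}}} = \sqrt{60 + \frac{1}{-56 + 3364}} = \sqrt{60 + \frac{1}{3308}} = \sqrt{\frac{198481}{3308}} = \frac{\sqrt{164143787}}{1654}$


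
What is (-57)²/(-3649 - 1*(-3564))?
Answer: -3249/85 ≈ -38.224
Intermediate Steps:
(-57)²/(-3649 - 1*(-3564)) = 3249/(-3649 + 3564) = 3249/(-85) = 3249*(-1/85) = -3249/85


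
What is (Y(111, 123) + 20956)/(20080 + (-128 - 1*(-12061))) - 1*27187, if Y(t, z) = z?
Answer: -870316352/32013 ≈ -27186.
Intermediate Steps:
(Y(111, 123) + 20956)/(20080 + (-128 - 1*(-12061))) - 1*27187 = (123 + 20956)/(20080 + (-128 - 1*(-12061))) - 1*27187 = 21079/(20080 + (-128 + 12061)) - 27187 = 21079/(20080 + 11933) - 27187 = 21079/32013 - 27187 = -870316352/32013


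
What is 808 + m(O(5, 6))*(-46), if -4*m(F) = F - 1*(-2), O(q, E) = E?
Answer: 900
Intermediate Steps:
m(F) = -1/2 - F/4 (m(F) = -(F - 1*(-2))/4 = -(F + 2)/4 = -(2 + F)/4 = -1/2 - F/4)
808 + m(O(5, 6))*(-46) = 808 + (-1/2 - 1/4*6)*(-46) = 808 + (-1/2 - 3/2)*(-46) = 808 - 2*(-46) = 808 + 92 = 900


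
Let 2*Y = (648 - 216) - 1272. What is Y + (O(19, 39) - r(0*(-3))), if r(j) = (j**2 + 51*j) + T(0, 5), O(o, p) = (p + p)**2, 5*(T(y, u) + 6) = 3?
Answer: 28347/5 ≈ 5669.4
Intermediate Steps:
T(y, u) = -27/5 (T(y, u) = -6 + (1/5)*3 = -6 + 3/5 = -27/5)
O(o, p) = 4*p**2 (O(o, p) = (2*p)**2 = 4*p**2)
r(j) = -27/5 + j**2 + 51*j (r(j) = (j**2 + 51*j) - 27/5 = -27/5 + j**2 + 51*j)
Y = -420 (Y = ((648 - 216) - 1272)/2 = (432 - 1272)/2 = (1/2)*(-840) = -420)
Y + (O(19, 39) - r(0*(-3))) = -420 + (4*39**2 - (-27/5 + (0*(-3))**2 + 51*(0*(-3)))) = -420 + (4*1521 - (-27/5 + 0**2 + 51*0)) = -420 + (6084 - (-27/5 + 0 + 0)) = -420 + (6084 - 1*(-27/5)) = -420 + (6084 + 27/5) = -420 + 30447/5 = 28347/5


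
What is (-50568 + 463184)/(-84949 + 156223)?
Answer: 206308/35637 ≈ 5.7892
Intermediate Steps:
(-50568 + 463184)/(-84949 + 156223) = 412616/71274 = 412616*(1/71274) = 206308/35637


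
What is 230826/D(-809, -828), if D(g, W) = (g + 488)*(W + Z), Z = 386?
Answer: 2263/1391 ≈ 1.6269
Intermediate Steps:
D(g, W) = (386 + W)*(488 + g) (D(g, W) = (g + 488)*(W + 386) = (488 + g)*(386 + W) = (386 + W)*(488 + g))
230826/D(-809, -828) = 230826/(188368 + 386*(-809) + 488*(-828) - 828*(-809)) = 230826/(188368 - 312274 - 404064 + 669852) = 230826/141882 = 230826*(1/141882) = 2263/1391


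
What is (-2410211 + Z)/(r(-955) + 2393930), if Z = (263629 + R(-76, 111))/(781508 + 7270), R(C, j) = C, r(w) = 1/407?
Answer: -257918769160745/256176561009186 ≈ -1.0068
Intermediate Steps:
r(w) = 1/407
Z = 87851/262926 (Z = (263629 - 76)/(781508 + 7270) = 263553/788778 = 263553*(1/788778) = 87851/262926 ≈ 0.33413)
(-2410211 + Z)/(r(-955) + 2393930) = (-2410211 + 87851/262926)/(1/407 + 2393930) = -633707049535/(262926*974329511/407) = -633707049535/262926*407/974329511 = -257918769160745/256176561009186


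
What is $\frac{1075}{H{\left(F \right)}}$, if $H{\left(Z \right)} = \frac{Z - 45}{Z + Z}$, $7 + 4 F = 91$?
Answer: $- \frac{7525}{4} \approx -1881.3$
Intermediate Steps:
$F = 21$ ($F = - \frac{7}{4} + \frac{1}{4} \cdot 91 = - \frac{7}{4} + \frac{91}{4} = 21$)
$H{\left(Z \right)} = \frac{-45 + Z}{2 Z}$
$\frac{1075}{H{\left(F \right)}} = \frac{1075}{\frac{1}{2} \cdot \frac{1}{21} \left(-45 + 21\right)} = \frac{1075}{\frac{1}{2} \cdot \frac{1}{21} \left(-24\right)} = \frac{1075}{- \frac{4}{7}} = 1075 \left(- \frac{7}{4}\right) = - \frac{7525}{4}$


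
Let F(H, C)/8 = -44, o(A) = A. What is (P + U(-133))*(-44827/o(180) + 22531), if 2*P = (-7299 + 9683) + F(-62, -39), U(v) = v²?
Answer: 5001408991/12 ≈ 4.1678e+8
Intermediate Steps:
F(H, C) = -352 (F(H, C) = 8*(-44) = -352)
P = 1016 (P = ((-7299 + 9683) - 352)/2 = (2384 - 352)/2 = (½)*2032 = 1016)
(P + U(-133))*(-44827/o(180) + 22531) = (1016 + (-133)²)*(-44827/180 + 22531) = (1016 + 17689)*(-44827*1/180 + 22531) = 18705*(-44827/180 + 22531) = 18705*(4010753/180) = 5001408991/12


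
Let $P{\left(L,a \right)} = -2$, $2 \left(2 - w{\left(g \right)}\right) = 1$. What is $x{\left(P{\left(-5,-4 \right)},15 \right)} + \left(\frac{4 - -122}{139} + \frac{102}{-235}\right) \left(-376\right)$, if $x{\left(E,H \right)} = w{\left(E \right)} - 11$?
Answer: $- \frac{260117}{1390} \approx -187.13$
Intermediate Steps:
$w{\left(g \right)} = \frac{3}{2}$ ($w{\left(g \right)} = 2 - \frac{1}{2} = \frac{3}{2}$)
$x{\left(E,H \right)} = - \frac{19}{2}$ ($x{\left(E,H \right)} = \frac{3}{2} - 11 = - \frac{19}{2}$)
$x{\left(P{\left(-5,-4 \right)},15 \right)} + \left(\frac{4 - -122}{139} + \frac{102}{-235}\right) \left(-376\right) = - \frac{19}{2} + \left(\frac{4 - -122}{139} + \frac{102}{-235}\right) \left(-376\right) = - \frac{19}{2} + \left(\left(4 + 122\right) \frac{1}{139} + 102 \left(- \frac{1}{235}\right)\right) \left(-376\right) = - \frac{19}{2} + \left(126 \cdot \frac{1}{139} - \frac{102}{235}\right) \left(-376\right) = - \frac{19}{2} + \left(\frac{126}{139} - \frac{102}{235}\right) \left(-376\right) = - \frac{19}{2} + \frac{15432}{32665} \left(-376\right) = - \frac{19}{2} - \frac{123456}{695} = - \frac{260117}{1390}$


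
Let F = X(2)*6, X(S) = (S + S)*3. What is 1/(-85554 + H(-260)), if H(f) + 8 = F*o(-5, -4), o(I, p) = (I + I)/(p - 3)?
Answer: -7/598214 ≈ -1.1702e-5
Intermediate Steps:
X(S) = 6*S (X(S) = (2*S)*3 = 6*S)
o(I, p) = 2*I/(-3 + p) (o(I, p) = (2*I)/(-3 + p) = 2*I/(-3 + p))
F = 72 (F = (6*2)*6 = 12*6 = 72)
H(f) = 664/7 (H(f) = -8 + 72*(2*(-5)/(-3 - 4)) = -8 + 72*(2*(-5)/(-7)) = -8 + 72*(2*(-5)*(-⅐)) = -8 + 72*(10/7) = -8 + 720/7 = 664/7)
1/(-85554 + H(-260)) = 1/(-85554 + 664/7) = 1/(-598214/7) = -7/598214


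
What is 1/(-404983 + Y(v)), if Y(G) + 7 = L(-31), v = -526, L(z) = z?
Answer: -1/405021 ≈ -2.4690e-6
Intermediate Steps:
Y(G) = -38 (Y(G) = -7 - 31 = -38)
1/(-404983 + Y(v)) = 1/(-404983 - 38) = 1/(-405021) = -1/405021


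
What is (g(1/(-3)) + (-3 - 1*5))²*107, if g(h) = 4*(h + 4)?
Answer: 42800/9 ≈ 4755.6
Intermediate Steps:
g(h) = 16 + 4*h (g(h) = 4*(4 + h) = 16 + 4*h)
(g(1/(-3)) + (-3 - 1*5))²*107 = ((16 + 4/(-3)) + (-3 - 1*5))²*107 = ((16 + 4*(-⅓)) + (-3 - 5))²*107 = ((16 - 4/3) - 8)²*107 = (44/3 - 8)²*107 = (20/3)²*107 = (400/9)*107 = 42800/9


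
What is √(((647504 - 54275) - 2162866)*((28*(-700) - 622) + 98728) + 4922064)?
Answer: I*√123221000258 ≈ 3.5103e+5*I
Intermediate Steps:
√(((647504 - 54275) - 2162866)*((28*(-700) - 622) + 98728) + 4922064) = √((593229 - 2162866)*((-19600 - 622) + 98728) + 4922064) = √(-1569637*(-20222 + 98728) + 4922064) = √(-1569637*78506 + 4922064) = √(-123225922322 + 4922064) = √(-123221000258) = I*√123221000258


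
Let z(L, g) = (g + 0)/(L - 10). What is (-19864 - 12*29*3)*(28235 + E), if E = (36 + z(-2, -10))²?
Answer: -5568328327/9 ≈ -6.1870e+8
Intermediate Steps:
z(L, g) = g/(-10 + L)
E = 48841/36 (E = (36 - 10/(-10 - 2))² = (36 - 10/(-12))² = (36 - 10*(-1/12))² = (36 + ⅚)² = (221/6)² = 48841/36 ≈ 1356.7)
(-19864 - 12*29*3)*(28235 + E) = (-19864 - 12*29*3)*(28235 + 48841/36) = (-19864 - 348*3)*(1065301/36) = (-19864 - 1044)*(1065301/36) = -20908*1065301/36 = -5568328327/9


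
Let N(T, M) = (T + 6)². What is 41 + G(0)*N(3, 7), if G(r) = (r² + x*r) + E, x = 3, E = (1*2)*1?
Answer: 203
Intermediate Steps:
E = 2 (E = 2*1 = 2)
G(r) = 2 + r² + 3*r (G(r) = (r² + 3*r) + 2 = 2 + r² + 3*r)
N(T, M) = (6 + T)²
41 + G(0)*N(3, 7) = 41 + (2 + 0² + 3*0)*(6 + 3)² = 41 + (2 + 0 + 0)*9² = 41 + 2*81 = 41 + 162 = 203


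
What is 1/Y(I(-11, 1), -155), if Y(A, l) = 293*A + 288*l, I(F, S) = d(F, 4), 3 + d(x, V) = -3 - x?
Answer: -1/43175 ≈ -2.3162e-5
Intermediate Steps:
d(x, V) = -6 - x (d(x, V) = -3 + (-3 - x) = -6 - x)
I(F, S) = -6 - F
Y(A, l) = 288*l + 293*A
1/Y(I(-11, 1), -155) = 1/(288*(-155) + 293*(-6 - 1*(-11))) = 1/(-44640 + 293*(-6 + 11)) = 1/(-44640 + 293*5) = 1/(-44640 + 1465) = 1/(-43175) = -1/43175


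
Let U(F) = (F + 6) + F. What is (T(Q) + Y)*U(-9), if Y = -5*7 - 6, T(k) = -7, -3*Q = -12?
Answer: 576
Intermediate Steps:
Q = 4 (Q = -1/3*(-12) = 4)
U(F) = 6 + 2*F (U(F) = (6 + F) + F = 6 + 2*F)
Y = -41 (Y = -35 - 6 = -41)
(T(Q) + Y)*U(-9) = (-7 - 41)*(6 + 2*(-9)) = -48*(6 - 18) = -48*(-12) = 576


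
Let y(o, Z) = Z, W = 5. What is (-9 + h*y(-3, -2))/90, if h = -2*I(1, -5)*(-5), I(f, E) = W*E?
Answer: 491/90 ≈ 5.4556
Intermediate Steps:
I(f, E) = 5*E
h = -250 (h = -10*(-5)*(-5) = -2*(-25)*(-5) = 50*(-5) = -250)
(-9 + h*y(-3, -2))/90 = (-9 - 250*(-2))/90 = (-9 + 500)*(1/90) = 491*(1/90) = 491/90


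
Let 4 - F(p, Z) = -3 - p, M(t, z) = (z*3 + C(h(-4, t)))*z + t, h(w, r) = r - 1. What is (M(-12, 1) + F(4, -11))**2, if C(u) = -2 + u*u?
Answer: 28561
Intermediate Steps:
h(w, r) = -1 + r
C(u) = -2 + u**2
M(t, z) = t + z*(-2 + (-1 + t)**2 + 3*z) (M(t, z) = (z*3 + (-2 + (-1 + t)**2))*z + t = (3*z + (-2 + (-1 + t)**2))*z + t = (-2 + (-1 + t)**2 + 3*z)*z + t = z*(-2 + (-1 + t)**2 + 3*z) + t = t + z*(-2 + (-1 + t)**2 + 3*z))
F(p, Z) = 7 + p (F(p, Z) = 4 - (-3 - p) = 4 + (3 + p) = 7 + p)
(M(-12, 1) + F(4, -11))**2 = ((-12 + 3*1**2 + 1*(-2 + (-1 - 12)**2)) + (7 + 4))**2 = ((-12 + 3*1 + 1*(-2 + (-13)**2)) + 11)**2 = ((-12 + 3 + 1*(-2 + 169)) + 11)**2 = ((-12 + 3 + 1*167) + 11)**2 = ((-12 + 3 + 167) + 11)**2 = (158 + 11)**2 = 169**2 = 28561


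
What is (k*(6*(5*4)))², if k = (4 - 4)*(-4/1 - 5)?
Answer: 0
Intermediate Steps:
k = 0 (k = 0*(-4*1 - 5) = 0*(-4 - 5) = 0*(-9) = 0)
(k*(6*(5*4)))² = (0*(6*(5*4)))² = (0*(6*20))² = (0*120)² = 0² = 0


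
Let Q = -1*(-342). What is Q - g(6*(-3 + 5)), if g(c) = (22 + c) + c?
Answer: 296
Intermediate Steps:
g(c) = 22 + 2*c
Q = 342
Q - g(6*(-3 + 5)) = 342 - (22 + 2*(6*(-3 + 5))) = 342 - (22 + 2*(6*2)) = 342 - (22 + 2*12) = 342 - (22 + 24) = 342 - 1*46 = 342 - 46 = 296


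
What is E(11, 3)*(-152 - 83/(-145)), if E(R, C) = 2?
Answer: -43914/145 ≈ -302.85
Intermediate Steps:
E(11, 3)*(-152 - 83/(-145)) = 2*(-152 - 83/(-145)) = 2*(-152 - 83*(-1/145)) = 2*(-152 + 83/145) = 2*(-21957/145) = -43914/145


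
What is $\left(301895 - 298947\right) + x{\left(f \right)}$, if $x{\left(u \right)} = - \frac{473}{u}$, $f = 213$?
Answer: $\frac{627451}{213} \approx 2945.8$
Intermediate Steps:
$\left(301895 - 298947\right) + x{\left(f \right)} = \left(301895 - 298947\right) - \frac{473}{213} = 2948 - \frac{473}{213} = \frac{627451}{213}$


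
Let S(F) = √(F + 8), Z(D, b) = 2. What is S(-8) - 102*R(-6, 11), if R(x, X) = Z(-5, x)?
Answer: -204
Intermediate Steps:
R(x, X) = 2
S(F) = √(8 + F)
S(-8) - 102*R(-6, 11) = √(8 - 8) - 102*2 = √0 - 204 = 0 - 204 = -204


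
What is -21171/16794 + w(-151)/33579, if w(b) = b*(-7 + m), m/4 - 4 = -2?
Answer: -8807863/6962046 ≈ -1.2651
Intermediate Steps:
m = 8 (m = 16 + 4*(-2) = 16 - 8 = 8)
w(b) = b (w(b) = b*(-7 + 8) = b*1 = b)
-21171/16794 + w(-151)/33579 = -21171/16794 - 151/33579 = -21171*1/16794 - 151*1/33579 = -7057/5598 - 151/33579 = -8807863/6962046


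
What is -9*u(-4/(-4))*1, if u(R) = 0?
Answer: 0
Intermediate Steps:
-9*u(-4/(-4))*1 = -9*0*1 = 0*1 = 0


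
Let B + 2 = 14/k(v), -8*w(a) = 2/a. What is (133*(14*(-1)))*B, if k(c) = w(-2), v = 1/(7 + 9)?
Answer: -204820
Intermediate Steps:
w(a) = -1/(4*a)
v = 1/16 ≈ 0.062500
k(c) = ⅛ (k(c) = -¼/(-2) = -¼*(-½) = ⅛)
B = 110 (B = -2 + 14/(⅛) = -2 + 14*8 = -2 + 112 = 110)
(133*(14*(-1)))*B = (133*(14*(-1)))*110 = (133*(-14))*110 = -1862*110 = -204820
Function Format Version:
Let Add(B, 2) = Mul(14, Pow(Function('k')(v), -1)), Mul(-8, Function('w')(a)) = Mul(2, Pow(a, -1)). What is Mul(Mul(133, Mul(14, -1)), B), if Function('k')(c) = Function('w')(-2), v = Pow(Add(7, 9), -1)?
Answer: -204820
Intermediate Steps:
Function('w')(a) = Mul(Rational(-1, 4), Pow(a, -1)) (Function('w')(a) = Mul(Rational(-1, 8), Mul(2, Pow(a, -1))) = Mul(Rational(-1, 4), Pow(a, -1)))
v = Rational(1, 16) (v = Pow(16, -1) = Rational(1, 16) ≈ 0.062500)
Function('k')(c) = Rational(1, 8) (Function('k')(c) = Mul(Rational(-1, 4), Pow(-2, -1)) = Mul(Rational(-1, 4), Rational(-1, 2)) = Rational(1, 8))
B = 110 (B = Add(-2, Mul(14, Pow(Rational(1, 8), -1))) = Add(-2, Mul(14, 8)) = Add(-2, 112) = 110)
Mul(Mul(133, Mul(14, -1)), B) = Mul(Mul(133, Mul(14, -1)), 110) = Mul(Mul(133, -14), 110) = Mul(-1862, 110) = -204820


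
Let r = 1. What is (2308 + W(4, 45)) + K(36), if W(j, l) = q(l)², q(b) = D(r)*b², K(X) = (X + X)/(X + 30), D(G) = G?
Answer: 45132275/11 ≈ 4.1029e+6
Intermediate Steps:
K(X) = 2*X/(30 + X) (K(X) = (2*X)/(30 + X) = 2*X/(30 + X))
q(b) = b² (q(b) = 1*b² = b²)
W(j, l) = l⁴ (W(j, l) = (l²)² = l⁴)
(2308 + W(4, 45)) + K(36) = (2308 + 45⁴) + 2*36/(30 + 36) = (2308 + 4100625) + 2*36/66 = 4102933 + 2*36*(1/66) = 4102933 + 12/11 = 45132275/11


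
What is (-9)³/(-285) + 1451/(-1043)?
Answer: 115604/99085 ≈ 1.1667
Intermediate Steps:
(-9)³/(-285) + 1451/(-1043) = -729*(-1/285) + 1451*(-1/1043) = 243/95 - 1451/1043 = 115604/99085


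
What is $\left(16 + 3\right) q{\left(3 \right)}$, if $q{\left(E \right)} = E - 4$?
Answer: $-19$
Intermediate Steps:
$q{\left(E \right)} = -4 + E$
$\left(16 + 3\right) q{\left(3 \right)} = \left(16 + 3\right) \left(-4 + 3\right) = 19 \left(-1\right) = -19$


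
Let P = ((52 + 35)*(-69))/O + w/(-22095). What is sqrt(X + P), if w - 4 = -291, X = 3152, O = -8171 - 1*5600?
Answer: sqrt(32428324875015859610)/101423415 ≈ 56.147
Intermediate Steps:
O = -13771 (O = -8171 - 5600 = -13771)
w = -287 (w = 4 - 291 = -287)
P = 136588562/304270245 (P = ((52 + 35)*(-69))/(-13771) - 287/(-22095) = (87*(-69))*(-1/13771) - 287*(-1/22095) = -6003*(-1/13771) + 287/22095 = 6003/13771 + 287/22095 = 136588562/304270245 ≈ 0.44891)
sqrt(X + P) = sqrt(3152 + 136588562/304270245) = sqrt(959196400802/304270245) = sqrt(32428324875015859610)/101423415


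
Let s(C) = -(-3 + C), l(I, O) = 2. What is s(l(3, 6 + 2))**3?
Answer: 1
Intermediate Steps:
s(C) = 3 - C
s(l(3, 6 + 2))**3 = (3 - 1*2)**3 = (3 - 2)**3 = 1**3 = 1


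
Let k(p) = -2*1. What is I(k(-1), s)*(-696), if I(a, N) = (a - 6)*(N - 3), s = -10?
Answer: -72384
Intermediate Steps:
k(p) = -2
I(a, N) = (-6 + a)*(-3 + N)
I(k(-1), s)*(-696) = (18 - 6*(-10) - 3*(-2) - 10*(-2))*(-696) = (18 + 60 + 6 + 20)*(-696) = 104*(-696) = -72384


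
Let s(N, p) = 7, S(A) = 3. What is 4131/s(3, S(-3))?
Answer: 4131/7 ≈ 590.14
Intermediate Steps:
4131/s(3, S(-3)) = 4131/7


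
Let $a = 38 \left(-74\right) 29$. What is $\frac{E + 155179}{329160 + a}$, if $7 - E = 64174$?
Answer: $\frac{22753}{61903} \approx 0.36756$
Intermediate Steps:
$E = -64167$ ($E = 7 - 64174 = -64167$)
$a = -81548$ ($a = \left(-2812\right) 29 = -81548$)
$\frac{E + 155179}{329160 + a} = \frac{-64167 + 155179}{329160 - 81548} = \frac{91012}{247612} = 91012 \cdot \frac{1}{247612} = \frac{22753}{61903}$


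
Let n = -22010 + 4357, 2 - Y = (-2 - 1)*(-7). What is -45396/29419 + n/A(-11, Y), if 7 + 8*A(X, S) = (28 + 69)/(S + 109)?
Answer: 28761230844/1206179 ≈ 23845.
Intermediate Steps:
Y = -19 (Y = 2 - (-2 - 1)*(-7) = 2 - (-3)*(-7) = 2 - 1*21 = 2 - 21 = -19)
n = -17653
A(X, S) = -7/8 + 97/(8*(109 + S)) (A(X, S) = -7/8 + ((28 + 69)/(S + 109))/8 = -7/8 + (97/(109 + S))/8 = -7/8 + 97/(8*(109 + S)))
-45396/29419 + n/A(-11, Y) = -45396/29419 - 17653*8*(109 - 19)/(-666 - 7*(-19)) = -45396*1/29419 - 17653*720/(-666 + 133) = -3492/2263 - 17653/((1/8)*(1/90)*(-533)) = -3492/2263 - 17653/(-533/720) = -3492/2263 - 17653*(-720/533) = -3492/2263 + 12710160/533 = 28761230844/1206179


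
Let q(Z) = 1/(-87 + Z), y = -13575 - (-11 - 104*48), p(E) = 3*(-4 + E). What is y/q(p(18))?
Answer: 385740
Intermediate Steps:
p(E) = -12 + 3*E
y = -8572 (y = -13575 - (-11 - 4992) = -13575 - 1*(-5003) = -13575 + 5003 = -8572)
y/q(p(18)) = -(-848628 + 462888) = -8572/(1/(-87 + (-12 + 54))) = -8572/(1/(-87 + 42)) = -8572/(1/(-45)) = -8572/(-1/45) = -8572*(-45) = 385740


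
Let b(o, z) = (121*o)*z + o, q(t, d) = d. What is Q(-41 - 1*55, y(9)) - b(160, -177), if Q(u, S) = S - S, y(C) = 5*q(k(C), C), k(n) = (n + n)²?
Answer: 3426560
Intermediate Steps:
k(n) = 4*n² (k(n) = (2*n)² = 4*n²)
y(C) = 5*C
b(o, z) = o + 121*o*z (b(o, z) = 121*o*z + o = o + 121*o*z)
Q(u, S) = 0
Q(-41 - 1*55, y(9)) - b(160, -177) = 0 - 160*(1 + 121*(-177)) = 0 - 160*(1 - 21417) = 0 - 160*(-21416) = 0 - 1*(-3426560) = 0 + 3426560 = 3426560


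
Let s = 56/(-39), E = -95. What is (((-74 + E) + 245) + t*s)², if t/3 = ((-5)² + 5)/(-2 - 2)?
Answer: 1982464/169 ≈ 11731.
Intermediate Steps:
t = -45/2 (t = 3*(((-5)² + 5)/(-2 - 2)) = 3*((25 + 5)/(-4)) = 3*(30*(-¼)) = 3*(-15/2) = -45/2 ≈ -22.500)
s = -56/39 (s = 56*(-1/39) = -56/39 ≈ -1.4359)
(((-74 + E) + 245) + t*s)² = (((-74 - 95) + 245) - 45/2*(-56/39))² = ((-169 + 245) + 420/13)² = (76 + 420/13)² = (1408/13)² = 1982464/169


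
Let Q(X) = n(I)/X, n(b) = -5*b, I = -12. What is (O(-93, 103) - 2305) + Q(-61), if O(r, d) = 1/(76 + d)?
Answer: -25178974/10919 ≈ -2306.0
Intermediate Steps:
Q(X) = 60/X (Q(X) = (-5*(-12))/X = 60/X)
(O(-93, 103) - 2305) + Q(-61) = (1/(76 + 103) - 2305) + 60/(-61) = (1/179 - 2305) + 60*(-1/61) = (1/179 - 2305) - 60/61 = -412594/179 - 60/61 = -25178974/10919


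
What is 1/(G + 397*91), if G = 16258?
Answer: 1/52385 ≈ 1.9089e-5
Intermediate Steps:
1/(G + 397*91) = 1/(16258 + 397*91) = 1/(16258 + 36127) = 1/52385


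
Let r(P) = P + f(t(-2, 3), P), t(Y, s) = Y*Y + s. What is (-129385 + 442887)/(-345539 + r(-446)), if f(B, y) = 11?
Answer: -156751/172987 ≈ -0.90614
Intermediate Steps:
t(Y, s) = s + Y**2 (t(Y, s) = Y**2 + s = s + Y**2)
r(P) = 11 + P (r(P) = P + 11 = 11 + P)
(-129385 + 442887)/(-345539 + r(-446)) = (-129385 + 442887)/(-345539 + (11 - 446)) = 313502/(-345539 - 435) = 313502/(-345974) = 313502*(-1/345974) = -156751/172987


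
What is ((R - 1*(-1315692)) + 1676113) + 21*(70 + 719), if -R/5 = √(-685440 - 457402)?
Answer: 3008374 - 5*I*√1142842 ≈ 3.0084e+6 - 5345.2*I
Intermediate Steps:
R = -5*I*√1142842 (R = -5*√(-685440 - 457402) = -5*I*√1142842 ≈ -5345.2*I)
((R - 1*(-1315692)) + 1676113) + 21*(70 + 719) = ((-5*I*√1142842 - 1*(-1315692)) + 1676113) + 21*(70 + 719) = ((-5*I*√1142842 + 1315692) + 1676113) + 21*789 = ((1315692 - 5*I*√1142842) + 1676113) + 16569 = (2991805 - 5*I*√1142842) + 16569 = 3008374 - 5*I*√1142842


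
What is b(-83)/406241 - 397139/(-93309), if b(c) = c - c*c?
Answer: 160683594151/37905941469 ≈ 4.2390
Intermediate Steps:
b(c) = c - c²
b(-83)/406241 - 397139/(-93309) = -83*(1 - 1*(-83))/406241 - 397139/(-93309) = -83*(1 + 83)*(1/406241) - 397139*(-1/93309) = -83*84*(1/406241) + 397139/93309 = -6972*1/406241 + 397139/93309 = -6972/406241 + 397139/93309 = 160683594151/37905941469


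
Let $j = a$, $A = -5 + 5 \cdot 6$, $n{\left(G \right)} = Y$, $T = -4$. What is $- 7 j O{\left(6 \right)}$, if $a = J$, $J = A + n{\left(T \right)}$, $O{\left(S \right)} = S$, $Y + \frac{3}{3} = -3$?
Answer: $-882$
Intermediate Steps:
$Y = -4$ ($Y = -1 - 3 = -4$)
$n{\left(G \right)} = -4$
$A = 25$ ($A = -5 + 30 = 25$)
$J = 21$ ($J = 25 - 4 = 21$)
$a = 21$
$j = 21$
$- 7 j O{\left(6 \right)} = \left(-7\right) 21 \cdot 6 = \left(-147\right) 6 = -882$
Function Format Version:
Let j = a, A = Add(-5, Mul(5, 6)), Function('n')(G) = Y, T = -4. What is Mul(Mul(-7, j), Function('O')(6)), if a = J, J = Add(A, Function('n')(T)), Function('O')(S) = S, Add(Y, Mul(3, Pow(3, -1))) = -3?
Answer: -882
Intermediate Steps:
Y = -4 (Y = Add(-1, -3) = -4)
Function('n')(G) = -4
A = 25 (A = Add(-5, 30) = 25)
J = 21 (J = Add(25, -4) = 21)
a = 21
j = 21
Mul(Mul(-7, j), Function('O')(6)) = Mul(Mul(-7, 21), 6) = Mul(-147, 6) = -882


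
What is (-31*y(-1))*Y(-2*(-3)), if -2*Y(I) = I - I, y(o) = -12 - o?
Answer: 0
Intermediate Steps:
Y(I) = 0 (Y(I) = -(I - I)/2 = -1/2*0 = 0)
(-31*y(-1))*Y(-2*(-3)) = -31*(-12 - 1*(-1))*0 = -31*(-12 + 1)*0 = -31*(-11)*0 = 341*0 = 0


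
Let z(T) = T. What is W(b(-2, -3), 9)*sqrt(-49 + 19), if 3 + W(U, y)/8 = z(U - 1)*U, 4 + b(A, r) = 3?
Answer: -8*I*sqrt(30) ≈ -43.818*I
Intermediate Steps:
b(A, r) = -1 (b(A, r) = -4 + 3 = -1)
W(U, y) = -24 + 8*U*(-1 + U) (W(U, y) = -24 + 8*((U - 1)*U) = -24 + 8*((-1 + U)*U) = -24 + 8*(U*(-1 + U)) = -24 + 8*U*(-1 + U))
W(b(-2, -3), 9)*sqrt(-49 + 19) = (-24 + 8*(-1)*(-1 - 1))*sqrt(-49 + 19) = (-24 + 8*(-1)*(-2))*sqrt(-30) = (-24 + 16)*(I*sqrt(30)) = -8*I*sqrt(30)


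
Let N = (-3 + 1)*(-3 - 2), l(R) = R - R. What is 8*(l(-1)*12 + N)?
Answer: 80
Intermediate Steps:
l(R) = 0
N = 10 (N = -2*(-5) = 10)
8*(l(-1)*12 + N) = 8*(0*12 + 10) = 8*(0 + 10) = 8*10 = 80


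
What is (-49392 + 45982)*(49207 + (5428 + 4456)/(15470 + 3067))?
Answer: -3110465746630/18537 ≈ -1.6780e+8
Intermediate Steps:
(-49392 + 45982)*(49207 + (5428 + 4456)/(15470 + 3067)) = -3410*(49207 + 9884/18537) = -3410*912160043/18537 = -3110465746630/18537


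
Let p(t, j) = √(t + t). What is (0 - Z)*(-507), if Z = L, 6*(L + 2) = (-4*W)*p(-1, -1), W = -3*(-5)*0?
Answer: -1014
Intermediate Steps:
W = 0 (W = 15*0 = 0)
p(t, j) = √2*√t (p(t, j) = √(2*t) = √2*√t)
L = -2 (L = -2 + ((-4*0)*(√2*√(-1)))/6 = -2 + (0*(√2*I))/6 = -2 + (0*(I*√2))/6 = -2 + (⅙)*0 = -2 + 0 = -2)
Z = -2
(0 - Z)*(-507) = (0 - 1*(-2))*(-507) = (0 + 2)*(-507) = 2*(-507) = -1014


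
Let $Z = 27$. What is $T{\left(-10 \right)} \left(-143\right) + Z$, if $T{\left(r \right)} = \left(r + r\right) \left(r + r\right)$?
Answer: $-57173$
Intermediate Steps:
$T{\left(r \right)} = 4 r^{2}$ ($T{\left(r \right)} = 2 r 2 r = 4 r^{2}$)
$T{\left(-10 \right)} \left(-143\right) + Z = 4 \left(-10\right)^{2} \left(-143\right) + 27 = 4 \cdot 100 \left(-143\right) + 27 = 400 \left(-143\right) + 27 = -57200 + 27 = -57173$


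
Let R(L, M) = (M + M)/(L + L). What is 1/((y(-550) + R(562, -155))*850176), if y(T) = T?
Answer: -281/131460589440 ≈ -2.1375e-9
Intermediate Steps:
R(L, M) = M/L (R(L, M) = (2*M)/((2*L)) = (2*M)*(1/(2*L)) = M/L)
1/((y(-550) + R(562, -155))*850176) = 1/(-550 - 155/562*850176) = (1/850176)/(-550 - 155*1/562) = (1/850176)/(-550 - 155/562) = (1/850176)/(-309255/562) = -562/309255*1/850176 = -281/131460589440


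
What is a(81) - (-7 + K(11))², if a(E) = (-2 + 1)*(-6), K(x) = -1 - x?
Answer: -355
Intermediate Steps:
a(E) = 6 (a(E) = -1*(-6) = 6)
a(81) - (-7 + K(11))² = 6 - (-7 + (-1 - 1*11))² = 6 - (-7 + (-1 - 11))² = 6 - (-7 - 12)² = 6 - 1*(-19)² = 6 - 1*361 = 6 - 361 = -355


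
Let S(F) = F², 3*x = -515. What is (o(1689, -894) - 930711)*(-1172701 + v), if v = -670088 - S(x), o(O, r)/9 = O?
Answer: 5142213985420/3 ≈ 1.7141e+12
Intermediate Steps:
x = -515/3 (x = (⅓)*(-515) = -515/3 ≈ -171.67)
o(O, r) = 9*O
v = -6296017/9 (v = -670088 - (-515/3)² = -670088 - 1*265225/9 = -670088 - 265225/9 = -6296017/9 ≈ -6.9956e+5)
(o(1689, -894) - 930711)*(-1172701 + v) = (9*1689 - 930711)*(-1172701 - 6296017/9) = (15201 - 930711)*(-16850326/9) = -915510*(-16850326/9) = 5142213985420/3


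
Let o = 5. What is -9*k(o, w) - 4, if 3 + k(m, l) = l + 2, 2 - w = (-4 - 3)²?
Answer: 428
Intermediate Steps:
w = -47 (w = 2 - (-4 - 3)² = 2 - 1*(-7)² = 2 - 1*49 = 2 - 49 = -47)
k(m, l) = -1 + l (k(m, l) = -3 + (l + 2) = -3 + (2 + l) = -1 + l)
-9*k(o, w) - 4 = -9*(-1 - 47) - 4 = -9*(-48) - 4 = 432 - 4 = 428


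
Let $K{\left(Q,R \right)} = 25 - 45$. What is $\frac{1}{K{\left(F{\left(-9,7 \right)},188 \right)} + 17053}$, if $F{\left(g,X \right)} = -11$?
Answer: $\frac{1}{17033} \approx 5.871 \cdot 10^{-5}$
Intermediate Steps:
$K{\left(Q,R \right)} = -20$ ($K{\left(Q,R \right)} = 25 - 45 = -20$)
$\frac{1}{K{\left(F{\left(-9,7 \right)},188 \right)} + 17053} = \frac{1}{-20 + 17053} = \frac{1}{17033}$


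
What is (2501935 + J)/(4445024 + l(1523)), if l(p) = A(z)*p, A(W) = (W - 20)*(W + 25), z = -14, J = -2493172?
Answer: 8763/3875422 ≈ 0.0022612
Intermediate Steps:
A(W) = (-20 + W)*(25 + W)
l(p) = -374*p (l(p) = (-500 + (-14)**2 + 5*(-14))*p = (-500 + 196 - 70)*p = -374*p)
(2501935 + J)/(4445024 + l(1523)) = (2501935 - 2493172)/(4445024 - 374*1523) = 8763/(4445024 - 569602) = 8763/3875422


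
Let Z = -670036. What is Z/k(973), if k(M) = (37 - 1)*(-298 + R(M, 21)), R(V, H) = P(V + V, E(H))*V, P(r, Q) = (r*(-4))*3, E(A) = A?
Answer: 167509/204496146 ≈ 0.00081913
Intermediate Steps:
P(r, Q) = -12*r (P(r, Q) = -4*r*3 = -12*r)
R(V, H) = -24*V² (R(V, H) = (-12*(V + V))*V = (-24*V)*V = -24*V²)
k(M) = -10728 - 864*M² (k(M) = (37 - 1)*(-298 - 24*M²) = 36*(-298 - 24*M²) = -10728 - 864*M²)
Z/k(973) = -670036/(-10728 - 864*973²) = -670036/(-10728 - 864*946729) = -670036/(-10728 - 817973856) = -670036/(-817984584) = -670036*(-1/817984584) = 167509/204496146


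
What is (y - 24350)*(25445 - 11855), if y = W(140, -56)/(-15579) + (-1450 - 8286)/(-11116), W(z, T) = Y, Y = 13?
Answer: -1591799742938410/4810449 ≈ -3.3090e+8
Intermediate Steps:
W(z, T) = 13
y = 37883159/43294041 (y = 13/(-15579) + (-1450 - 8286)/(-11116) = 13*(-1/15579) - 9736*(-1/11116) = -13/15579 + 2434/2779 = 37883159/43294041 ≈ 0.87502)
(y - 24350)*(25445 - 11855) = (37883159/43294041 - 24350)*(25445 - 11855) = -1054172015191/43294041*13590 = -1591799742938410/4810449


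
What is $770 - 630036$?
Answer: $-629266$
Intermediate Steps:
$770 - 630036 = -629266$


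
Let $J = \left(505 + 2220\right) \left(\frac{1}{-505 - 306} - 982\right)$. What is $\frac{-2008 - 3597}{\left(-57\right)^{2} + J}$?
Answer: $\frac{4545655}{2167563236} \approx 0.0020971$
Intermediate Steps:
$J = - \frac{2170198175}{811}$ ($J = 2725 \left(\frac{1}{-811} - 982\right) = 2725 \left(- \frac{1}{811} - 982\right) = 2725 \left(- \frac{796403}{811}\right) = - \frac{2170198175}{811} \approx -2.676 \cdot 10^{6}$)
$\frac{-2008 - 3597}{\left(-57\right)^{2} + J} = \frac{-2008 - 3597}{\left(-57\right)^{2} - \frac{2170198175}{811}} = - \frac{5605}{3249 - \frac{2170198175}{811}} = - \frac{5605}{- \frac{2167563236}{811}} = \left(-5605\right) \left(- \frac{811}{2167563236}\right) = \frac{4545655}{2167563236}$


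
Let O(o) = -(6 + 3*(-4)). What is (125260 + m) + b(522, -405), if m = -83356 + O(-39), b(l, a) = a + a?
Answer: 41100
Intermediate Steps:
O(o) = 6 (O(o) = -(6 - 12) = -1*(-6) = 6)
b(l, a) = 2*a
m = -83350 (m = -83356 + 6 = -83350)
(125260 + m) + b(522, -405) = (125260 - 83350) + 2*(-405) = 41910 - 810 = 41100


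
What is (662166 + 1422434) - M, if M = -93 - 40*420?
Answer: 2101493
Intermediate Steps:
M = -16893 (M = -93 - 16800 = -16893)
(662166 + 1422434) - M = (662166 + 1422434) - 1*(-16893) = 2084600 + 16893 = 2101493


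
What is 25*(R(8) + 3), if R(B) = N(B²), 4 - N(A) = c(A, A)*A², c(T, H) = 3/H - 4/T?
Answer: 1775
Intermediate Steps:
c(T, H) = -4/T + 3/H
N(A) = 4 + A (N(A) = 4 - (-4/A + 3/A)*A² = 4 - (-1/A)*A² = 4 - (-1)*A = 4 + A)
R(B) = 4 + B²
25*(R(8) + 3) = 25*((4 + 8²) + 3) = 25*((4 + 64) + 3) = 25*(68 + 3) = 25*71 = 1775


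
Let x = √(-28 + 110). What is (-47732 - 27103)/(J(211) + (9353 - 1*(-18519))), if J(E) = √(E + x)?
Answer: -74835/(27872 + √(211 + √82)) ≈ -2.6835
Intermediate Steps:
x = √82 ≈ 9.0554
J(E) = √(E + √82)
(-47732 - 27103)/(J(211) + (9353 - 1*(-18519))) = (-47732 - 27103)/(√(211 + √82) + (9353 - 1*(-18519))) = -74835/(√(211 + √82) + (9353 + 18519)) = -74835/(√(211 + √82) + 27872) = -74835/(27872 + √(211 + √82))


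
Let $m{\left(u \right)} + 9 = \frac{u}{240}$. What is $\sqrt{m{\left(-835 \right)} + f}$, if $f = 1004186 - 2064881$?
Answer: $\frac{i \sqrt{152741877}}{12} \approx 1029.9 i$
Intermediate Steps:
$m{\left(u \right)} = -9 + \frac{u}{240}$
$f = -1060695$ ($f = 1004186 - 2064881 = -1060695$)
$\sqrt{m{\left(-835 \right)} + f} = \sqrt{\left(-9 + \frac{1}{240} \left(-835\right)\right) - 1060695} = \sqrt{\left(-9 - \frac{167}{48}\right) - 1060695} = \sqrt{- \frac{599}{48} - 1060695} = \sqrt{- \frac{50913959}{48}} = \frac{i \sqrt{152741877}}{12}$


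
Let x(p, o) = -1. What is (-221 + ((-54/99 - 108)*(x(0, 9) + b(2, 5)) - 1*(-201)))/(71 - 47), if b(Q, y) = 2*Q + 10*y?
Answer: -31751/132 ≈ -240.54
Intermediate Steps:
(-221 + ((-54/99 - 108)*(x(0, 9) + b(2, 5)) - 1*(-201)))/(71 - 47) = (-221 + ((-54/99 - 108)*(-1 + (2*2 + 10*5)) - 1*(-201)))/(71 - 47) = (-221 + ((-54*1/99 - 108)*(-1 + (4 + 50)) + 201))/24 = (-221 + ((-6/11 - 108)*(-1 + 54) + 201))*(1/24) = (-221 + (-1194/11*53 + 201))*(1/24) = (-221 + (-63282/11 + 201))*(1/24) = (-221 - 61071/11)*(1/24) = -63502/11*1/24 = -31751/132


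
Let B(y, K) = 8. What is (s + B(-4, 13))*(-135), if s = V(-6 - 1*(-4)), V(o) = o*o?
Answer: -1620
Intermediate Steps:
V(o) = o**2
s = 4 (s = (-6 - 1*(-4))**2 = (-6 + 4)**2 = (-2)**2 = 4)
(s + B(-4, 13))*(-135) = (4 + 8)*(-135) = 12*(-135) = -1620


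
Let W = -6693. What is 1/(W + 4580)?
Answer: -1/2113 ≈ -0.00047326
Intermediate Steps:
1/(W + 4580) = 1/(-6693 + 4580) = 1/(-2113) = -1/2113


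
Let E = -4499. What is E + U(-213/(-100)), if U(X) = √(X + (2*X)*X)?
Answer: -4499 + √112038/100 ≈ -4495.7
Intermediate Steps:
U(X) = √(X + 2*X²)
E + U(-213/(-100)) = -4499 + √((-213/(-100))*(1 + 2*(-213/(-100)))) = -4499 + √((-213*(-1/100))*(1 + 2*(-213*(-1/100)))) = -4499 + √(213*(1 + 2*(213/100))/100) = -4499 + √(213*(1 + 213/50)/100) = -4499 + √((213/100)*(263/50)) = -4499 + √(56019/5000) = -4499 + √112038/100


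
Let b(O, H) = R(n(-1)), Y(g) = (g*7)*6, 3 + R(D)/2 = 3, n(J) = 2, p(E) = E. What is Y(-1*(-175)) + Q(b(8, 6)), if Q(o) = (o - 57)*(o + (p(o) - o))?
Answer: 7350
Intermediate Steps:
R(D) = 0 (R(D) = -6 + 2*3 = -6 + 6 = 0)
Y(g) = 42*g (Y(g) = (7*g)*6 = 42*g)
b(O, H) = 0
Q(o) = o*(-57 + o) (Q(o) = (o - 57)*(o + (o - o)) = (-57 + o)*(o + 0) = (-57 + o)*o = o*(-57 + o))
Y(-1*(-175)) + Q(b(8, 6)) = 42*(-1*(-175)) + 0*(-57 + 0) = 42*175 + 0*(-57) = 7350 + 0 = 7350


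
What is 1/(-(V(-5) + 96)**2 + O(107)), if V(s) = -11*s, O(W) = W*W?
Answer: -1/11352 ≈ -8.8090e-5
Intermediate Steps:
O(W) = W**2
1/(-(V(-5) + 96)**2 + O(107)) = 1/(-(-11*(-5) + 96)**2 + 107**2) = 1/(-(55 + 96)**2 + 11449) = 1/(-1*151**2 + 11449) = 1/(-1*22801 + 11449) = 1/(-22801 + 11449) = 1/(-11352) = -1/11352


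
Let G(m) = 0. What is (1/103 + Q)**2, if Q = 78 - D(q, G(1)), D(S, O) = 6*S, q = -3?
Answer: 97792321/10609 ≈ 9217.9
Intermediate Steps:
Q = 96 (Q = 78 - 6*(-3) = 78 - 1*(-18) = 78 + 18 = 96)
(1/103 + Q)**2 = (1/103 + 96)**2 = (9889/103)**2 = 97792321/10609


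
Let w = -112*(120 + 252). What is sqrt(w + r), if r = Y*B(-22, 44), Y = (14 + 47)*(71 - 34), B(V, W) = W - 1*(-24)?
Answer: 2*sqrt(27953) ≈ 334.38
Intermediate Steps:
B(V, W) = 24 + W (B(V, W) = W + 24 = 24 + W)
Y = 2257 (Y = 61*37 = 2257)
r = 153476 (r = 2257*(24 + 44) = 2257*68 = 153476)
w = -41664 (w = -112*372 = -41664)
sqrt(w + r) = sqrt(-41664 + 153476) = sqrt(111812) = 2*sqrt(27953)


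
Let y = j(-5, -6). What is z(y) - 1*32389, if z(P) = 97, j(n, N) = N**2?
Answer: -32292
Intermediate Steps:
y = 36 (y = (-6)**2 = 36)
z(y) - 1*32389 = 97 - 1*32389 = 97 - 32389 = -32292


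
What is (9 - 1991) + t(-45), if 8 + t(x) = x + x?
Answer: -2080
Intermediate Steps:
t(x) = -8 + 2*x (t(x) = -8 + (x + x) = -8 + 2*x)
(9 - 1991) + t(-45) = (9 - 1991) + (-8 + 2*(-45)) = -1982 + (-8 - 90) = -1982 - 98 = -2080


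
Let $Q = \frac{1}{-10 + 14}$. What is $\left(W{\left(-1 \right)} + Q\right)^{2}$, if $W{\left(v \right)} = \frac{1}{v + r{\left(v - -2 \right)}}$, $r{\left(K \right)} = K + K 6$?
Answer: $\frac{25}{144} \approx 0.17361$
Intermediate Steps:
$r{\left(K \right)} = 7 K$ ($r{\left(K \right)} = K + 6 K = 7 K$)
$W{\left(v \right)} = \frac{1}{14 + 8 v}$ ($W{\left(v \right)} = \frac{1}{v + 7 \left(v - -2\right)} = \frac{1}{v + 7 \left(v + 2\right)} = \frac{1}{v + 7 \left(2 + v\right)} = \frac{1}{v + \left(14 + 7 v\right)} = \frac{1}{14 + 8 v}$)
$Q = \frac{1}{4} \approx 0.25$
$\left(W{\left(-1 \right)} + Q\right)^{2} = \left(\frac{1}{2 \left(7 + 4 \left(-1\right)\right)} + \frac{1}{4}\right)^{2} = \left(\frac{1}{2 \left(7 - 4\right)} + \frac{1}{4}\right)^{2} = \left(\frac{1}{2 \cdot 3} + \frac{1}{4}\right)^{2} = \left(\frac{1}{2} \cdot \frac{1}{3} + \frac{1}{4}\right)^{2} = \left(\frac{1}{6} + \frac{1}{4}\right)^{2} = \left(\frac{5}{12}\right)^{2} = \frac{25}{144}$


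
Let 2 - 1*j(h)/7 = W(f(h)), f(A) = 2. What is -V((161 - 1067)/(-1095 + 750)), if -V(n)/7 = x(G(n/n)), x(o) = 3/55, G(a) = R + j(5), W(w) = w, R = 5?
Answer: 21/55 ≈ 0.38182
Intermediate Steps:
j(h) = 0 (j(h) = 14 - 7*2 = 14 - 14 = 0)
G(a) = 5 (G(a) = 5 + 0 = 5)
x(o) = 3/55 (x(o) = 3*(1/55) = 3/55)
V(n) = -21/55 (V(n) = -7*3/55 = -21/55)
-V((161 - 1067)/(-1095 + 750)) = -1*(-21/55) = 21/55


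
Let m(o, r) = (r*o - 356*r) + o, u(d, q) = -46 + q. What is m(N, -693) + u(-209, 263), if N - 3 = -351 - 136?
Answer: 581853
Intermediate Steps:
N = -484 (N = 3 + (-351 - 136) = 3 - 487 = -484)
m(o, r) = o - 356*r + o*r (m(o, r) = (o*r - 356*r) + o = (-356*r + o*r) + o = o - 356*r + o*r)
m(N, -693) + u(-209, 263) = (-484 - 356*(-693) - 484*(-693)) + (-46 + 263) = (-484 + 246708 + 335412) + 217 = 581636 + 217 = 581853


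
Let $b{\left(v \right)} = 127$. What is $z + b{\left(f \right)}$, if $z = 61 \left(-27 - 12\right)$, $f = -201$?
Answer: $-2252$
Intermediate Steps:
$z = -2379$ ($z = 61 \left(-39\right) = -2379$)
$z + b{\left(f \right)} = -2379 + 127 = -2252$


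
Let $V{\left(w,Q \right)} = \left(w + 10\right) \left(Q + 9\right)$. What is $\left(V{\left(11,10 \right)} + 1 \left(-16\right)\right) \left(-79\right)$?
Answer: $-30257$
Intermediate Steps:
$V{\left(w,Q \right)} = \left(9 + Q\right) \left(10 + w\right)$ ($V{\left(w,Q \right)} = \left(10 + w\right) \left(9 + Q\right) = \left(9 + Q\right) \left(10 + w\right)$)
$\left(V{\left(11,10 \right)} + 1 \left(-16\right)\right) \left(-79\right) = \left(\left(90 + 9 \cdot 11 + 10 \cdot 10 + 10 \cdot 11\right) + 1 \left(-16\right)\right) \left(-79\right) = \left(\left(90 + 99 + 100 + 110\right) - 16\right) \left(-79\right) = \left(399 - 16\right) \left(-79\right) = 383 \left(-79\right) = -30257$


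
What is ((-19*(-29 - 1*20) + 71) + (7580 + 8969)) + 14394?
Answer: 31945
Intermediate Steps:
((-19*(-29 - 1*20) + 71) + (7580 + 8969)) + 14394 = ((-19*(-29 - 20) + 71) + 16549) + 14394 = ((-19*(-49) + 71) + 16549) + 14394 = ((931 + 71) + 16549) + 14394 = (1002 + 16549) + 14394 = 17551 + 14394 = 31945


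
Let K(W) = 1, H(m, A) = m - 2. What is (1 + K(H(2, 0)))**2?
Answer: 4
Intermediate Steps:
H(m, A) = -2 + m
(1 + K(H(2, 0)))**2 = (1 + 1)**2 = 2**2 = 4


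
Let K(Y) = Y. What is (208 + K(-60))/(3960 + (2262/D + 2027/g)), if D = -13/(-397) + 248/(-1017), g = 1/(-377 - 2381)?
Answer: -3153695/119269779787 ≈ -2.6442e-5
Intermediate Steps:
g = -1/2758 (g = 1/(-2758) = -1/2758 ≈ -0.00036258)
D = -85235/403749 (D = -13*(-1/397) + 248*(-1/1017) = 13/397 - 248/1017 = -85235/403749 ≈ -0.21111)
(208 + K(-60))/(3960 + (2262/D + 2027/g)) = (208 - 60)/(3960 + (2262/(-85235/403749) + 2027/(-1/2758))) = 148/(3960 + (2262*(-403749/85235) + 2027*(-2758))) = 148/(3960 + (-913280238/85235 - 5590466)) = 148/(3960 - 477416649748/85235) = 148/(-477079119148/85235) = 148*(-85235/477079119148) = -3153695/119269779787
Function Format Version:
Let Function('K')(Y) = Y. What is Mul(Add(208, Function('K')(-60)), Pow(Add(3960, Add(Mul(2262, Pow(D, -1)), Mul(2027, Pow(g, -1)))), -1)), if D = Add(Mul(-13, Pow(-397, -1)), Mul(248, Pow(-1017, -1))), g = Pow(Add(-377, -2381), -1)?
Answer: Rational(-3153695, 119269779787) ≈ -2.6442e-5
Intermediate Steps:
g = Rational(-1, 2758) (g = Pow(-2758, -1) = Rational(-1, 2758) ≈ -0.00036258)
D = Rational(-85235, 403749) (D = Add(Mul(-13, Rational(-1, 397)), Mul(248, Rational(-1, 1017))) = Add(Rational(13, 397), Rational(-248, 1017)) = Rational(-85235, 403749) ≈ -0.21111)
Mul(Add(208, Function('K')(-60)), Pow(Add(3960, Add(Mul(2262, Pow(D, -1)), Mul(2027, Pow(g, -1)))), -1)) = Mul(Add(208, -60), Pow(Add(3960, Add(Mul(2262, Pow(Rational(-85235, 403749), -1)), Mul(2027, Pow(Rational(-1, 2758), -1)))), -1)) = Mul(148, Pow(Add(3960, Add(Mul(2262, Rational(-403749, 85235)), Mul(2027, -2758))), -1)) = Mul(148, Pow(Add(3960, Add(Rational(-913280238, 85235), -5590466)), -1)) = Mul(148, Pow(Add(3960, Rational(-477416649748, 85235)), -1)) = Mul(148, Pow(Rational(-477079119148, 85235), -1)) = Mul(148, Rational(-85235, 477079119148)) = Rational(-3153695, 119269779787)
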